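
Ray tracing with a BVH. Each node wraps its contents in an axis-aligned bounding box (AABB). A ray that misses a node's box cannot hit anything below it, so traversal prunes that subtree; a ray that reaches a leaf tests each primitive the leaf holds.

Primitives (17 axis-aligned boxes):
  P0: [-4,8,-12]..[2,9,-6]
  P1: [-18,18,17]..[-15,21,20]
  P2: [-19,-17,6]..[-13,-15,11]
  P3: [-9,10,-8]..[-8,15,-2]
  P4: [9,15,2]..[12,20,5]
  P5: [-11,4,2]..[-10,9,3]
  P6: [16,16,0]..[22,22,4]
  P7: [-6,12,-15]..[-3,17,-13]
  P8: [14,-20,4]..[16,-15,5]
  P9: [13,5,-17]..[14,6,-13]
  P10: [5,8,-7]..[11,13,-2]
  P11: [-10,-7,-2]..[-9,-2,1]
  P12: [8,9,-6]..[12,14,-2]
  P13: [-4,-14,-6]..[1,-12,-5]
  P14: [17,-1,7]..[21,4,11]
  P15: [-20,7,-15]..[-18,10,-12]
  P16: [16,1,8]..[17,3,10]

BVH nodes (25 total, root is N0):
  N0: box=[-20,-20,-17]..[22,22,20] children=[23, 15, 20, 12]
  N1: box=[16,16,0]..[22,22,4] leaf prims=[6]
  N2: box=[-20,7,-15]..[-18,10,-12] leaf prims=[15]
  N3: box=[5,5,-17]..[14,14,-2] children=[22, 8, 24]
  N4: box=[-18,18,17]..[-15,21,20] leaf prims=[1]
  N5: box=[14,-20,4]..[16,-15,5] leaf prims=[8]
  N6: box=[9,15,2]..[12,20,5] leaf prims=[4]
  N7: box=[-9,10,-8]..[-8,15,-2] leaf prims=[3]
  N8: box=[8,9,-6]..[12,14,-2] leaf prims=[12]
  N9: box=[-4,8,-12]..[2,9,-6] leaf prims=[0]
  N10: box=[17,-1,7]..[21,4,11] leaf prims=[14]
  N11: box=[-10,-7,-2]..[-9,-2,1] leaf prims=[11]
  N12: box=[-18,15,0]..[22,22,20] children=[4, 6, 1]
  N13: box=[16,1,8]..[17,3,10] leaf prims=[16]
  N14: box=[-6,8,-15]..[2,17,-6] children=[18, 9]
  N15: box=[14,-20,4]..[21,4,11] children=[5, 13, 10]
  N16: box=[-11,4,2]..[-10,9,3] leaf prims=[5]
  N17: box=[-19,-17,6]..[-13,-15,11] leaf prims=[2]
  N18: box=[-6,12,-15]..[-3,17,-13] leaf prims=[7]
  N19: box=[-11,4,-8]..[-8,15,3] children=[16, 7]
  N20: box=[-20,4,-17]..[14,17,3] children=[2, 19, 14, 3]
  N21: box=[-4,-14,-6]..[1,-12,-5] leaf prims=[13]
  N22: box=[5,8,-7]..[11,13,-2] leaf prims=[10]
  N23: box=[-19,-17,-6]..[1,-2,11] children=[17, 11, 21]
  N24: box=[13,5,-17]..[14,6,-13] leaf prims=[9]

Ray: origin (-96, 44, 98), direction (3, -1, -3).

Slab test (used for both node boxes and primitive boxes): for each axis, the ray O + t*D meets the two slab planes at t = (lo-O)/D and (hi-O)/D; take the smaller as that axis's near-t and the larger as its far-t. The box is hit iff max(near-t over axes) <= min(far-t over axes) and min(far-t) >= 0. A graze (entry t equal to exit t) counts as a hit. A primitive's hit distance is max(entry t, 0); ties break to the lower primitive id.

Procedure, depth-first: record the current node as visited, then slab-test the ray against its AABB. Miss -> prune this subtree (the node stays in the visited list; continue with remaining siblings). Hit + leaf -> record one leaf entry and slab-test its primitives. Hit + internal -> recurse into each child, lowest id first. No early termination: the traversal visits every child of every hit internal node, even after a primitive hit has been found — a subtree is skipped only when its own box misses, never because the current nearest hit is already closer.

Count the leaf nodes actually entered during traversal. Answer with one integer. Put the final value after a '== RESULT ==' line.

Trace the traversal:
N0 x:[76/3,118/3] y:[22,64] z:[26,115/3] -> hit [26,115/3], descend [12, 15, 20, 23]
  N12 x:[26,118/3] y:[22,29] z:[26,98/3] -> hit [26,29], descend [1, 4, 6]
    N1 x:[112/3,118/3] y:[22,28] z:[94/3,98/3] -> miss, prune
    N4 x:[26,27] y:[23,26] z:[26,27] -> hit [26,26] leaf, test {P1@t=26}
    N6 x:[35,36] y:[24,29] z:[31,32] -> miss, prune
  N15 x:[110/3,39] y:[40,64] z:[29,94/3] -> miss, prune
  N20 x:[76/3,110/3] y:[27,40] z:[95/3,115/3] -> hit [95/3,110/3], descend [2, 3, 14, 19]
    N2 x:[76/3,26] y:[34,37] z:[110/3,113/3] -> miss, prune
    N3 x:[101/3,110/3] y:[30,39] z:[100/3,115/3] -> hit [101/3,110/3], descend [8, 22, 24]
      N8 x:[104/3,36] y:[30,35] z:[100/3,104/3] -> hit [104/3,104/3] leaf, test {P12@t=104/3}
      N22 x:[101/3,107/3] y:[31,36] z:[100/3,35] -> hit [101/3,35] leaf, test {P10@t=101/3}
      N24 x:[109/3,110/3] y:[38,39] z:[37,115/3] -> miss, prune
    N14 x:[30,98/3] y:[27,36] z:[104/3,113/3] -> miss, prune
    N19 x:[85/3,88/3] y:[29,40] z:[95/3,106/3] -> miss, prune
  N23 x:[77/3,97/3] y:[46,61] z:[29,104/3] -> miss, prune

Visited [0, 12, 1, 4, 6, 15, 20, 2, 3, 8, 22, 24, 14, 19, 23]. Tests: 15 box, 3 leaf. Nearest: P1.

== RESULT ==
3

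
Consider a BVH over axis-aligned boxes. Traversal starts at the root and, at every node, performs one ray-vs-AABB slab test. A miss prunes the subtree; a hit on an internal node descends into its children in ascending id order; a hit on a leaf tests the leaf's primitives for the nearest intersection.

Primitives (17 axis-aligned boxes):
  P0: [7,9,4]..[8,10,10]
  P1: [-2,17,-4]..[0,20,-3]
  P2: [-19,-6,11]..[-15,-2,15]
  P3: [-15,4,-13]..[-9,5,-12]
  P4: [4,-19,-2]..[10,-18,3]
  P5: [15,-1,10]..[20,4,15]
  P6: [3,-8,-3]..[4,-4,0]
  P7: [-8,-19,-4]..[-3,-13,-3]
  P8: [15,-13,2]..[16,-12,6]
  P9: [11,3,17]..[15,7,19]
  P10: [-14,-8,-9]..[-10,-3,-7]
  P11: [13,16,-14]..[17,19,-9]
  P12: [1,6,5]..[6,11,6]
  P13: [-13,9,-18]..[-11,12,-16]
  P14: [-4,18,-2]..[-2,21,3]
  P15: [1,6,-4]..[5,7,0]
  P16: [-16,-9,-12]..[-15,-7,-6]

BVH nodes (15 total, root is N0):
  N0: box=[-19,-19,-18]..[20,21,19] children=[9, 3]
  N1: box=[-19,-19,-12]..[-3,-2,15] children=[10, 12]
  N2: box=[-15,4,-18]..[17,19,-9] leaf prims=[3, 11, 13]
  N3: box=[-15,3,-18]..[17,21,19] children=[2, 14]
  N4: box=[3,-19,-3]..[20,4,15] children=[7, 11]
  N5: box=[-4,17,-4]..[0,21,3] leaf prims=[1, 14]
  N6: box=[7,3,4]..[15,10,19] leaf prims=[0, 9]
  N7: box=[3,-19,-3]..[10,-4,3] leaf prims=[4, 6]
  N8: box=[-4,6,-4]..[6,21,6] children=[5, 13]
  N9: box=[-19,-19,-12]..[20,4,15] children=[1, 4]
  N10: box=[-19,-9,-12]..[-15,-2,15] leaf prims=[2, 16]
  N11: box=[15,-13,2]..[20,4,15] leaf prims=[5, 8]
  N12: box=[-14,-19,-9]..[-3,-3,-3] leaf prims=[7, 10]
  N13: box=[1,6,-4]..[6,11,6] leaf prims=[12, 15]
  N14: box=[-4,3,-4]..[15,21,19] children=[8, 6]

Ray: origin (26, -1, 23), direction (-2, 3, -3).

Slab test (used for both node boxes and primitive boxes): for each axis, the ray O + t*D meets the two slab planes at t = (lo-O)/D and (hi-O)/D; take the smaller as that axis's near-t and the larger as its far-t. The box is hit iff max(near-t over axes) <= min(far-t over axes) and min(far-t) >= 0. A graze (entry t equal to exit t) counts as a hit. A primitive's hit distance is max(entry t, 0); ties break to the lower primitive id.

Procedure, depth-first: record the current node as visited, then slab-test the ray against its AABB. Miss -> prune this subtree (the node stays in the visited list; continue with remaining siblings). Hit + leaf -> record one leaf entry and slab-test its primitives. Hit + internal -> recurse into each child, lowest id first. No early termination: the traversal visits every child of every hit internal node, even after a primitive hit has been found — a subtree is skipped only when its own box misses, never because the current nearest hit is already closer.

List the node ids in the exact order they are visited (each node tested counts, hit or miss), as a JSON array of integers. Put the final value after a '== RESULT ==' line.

Trace the traversal:
N0 x:[3,45/2] y:[-6,22/3] z:[4/3,41/3] -> hit [3,22/3], descend [3, 9]
  N3 x:[9/2,41/2] y:[4/3,22/3] z:[4/3,41/3] -> hit [9/2,22/3], descend [2, 14]
    N2 x:[9/2,41/2] y:[5/3,20/3] z:[32/3,41/3] -> miss, prune
    N14 x:[11/2,15] y:[4/3,22/3] z:[4/3,9] -> hit [11/2,22/3], descend [6, 8]
      N6 x:[11/2,19/2] y:[4/3,11/3] z:[4/3,19/3] -> miss, prune
      N8 x:[10,15] y:[7/3,22/3] z:[17/3,9] -> miss, prune
  N9 x:[3,45/2] y:[-6,5/3] z:[8/3,35/3] -> miss, prune

Summary -> nodes [0, 3, 2, 14, 6, 8, 9]; box-tests=7; leaf-entries=0; first=miss

== RESULT ==
[0, 3, 2, 14, 6, 8, 9]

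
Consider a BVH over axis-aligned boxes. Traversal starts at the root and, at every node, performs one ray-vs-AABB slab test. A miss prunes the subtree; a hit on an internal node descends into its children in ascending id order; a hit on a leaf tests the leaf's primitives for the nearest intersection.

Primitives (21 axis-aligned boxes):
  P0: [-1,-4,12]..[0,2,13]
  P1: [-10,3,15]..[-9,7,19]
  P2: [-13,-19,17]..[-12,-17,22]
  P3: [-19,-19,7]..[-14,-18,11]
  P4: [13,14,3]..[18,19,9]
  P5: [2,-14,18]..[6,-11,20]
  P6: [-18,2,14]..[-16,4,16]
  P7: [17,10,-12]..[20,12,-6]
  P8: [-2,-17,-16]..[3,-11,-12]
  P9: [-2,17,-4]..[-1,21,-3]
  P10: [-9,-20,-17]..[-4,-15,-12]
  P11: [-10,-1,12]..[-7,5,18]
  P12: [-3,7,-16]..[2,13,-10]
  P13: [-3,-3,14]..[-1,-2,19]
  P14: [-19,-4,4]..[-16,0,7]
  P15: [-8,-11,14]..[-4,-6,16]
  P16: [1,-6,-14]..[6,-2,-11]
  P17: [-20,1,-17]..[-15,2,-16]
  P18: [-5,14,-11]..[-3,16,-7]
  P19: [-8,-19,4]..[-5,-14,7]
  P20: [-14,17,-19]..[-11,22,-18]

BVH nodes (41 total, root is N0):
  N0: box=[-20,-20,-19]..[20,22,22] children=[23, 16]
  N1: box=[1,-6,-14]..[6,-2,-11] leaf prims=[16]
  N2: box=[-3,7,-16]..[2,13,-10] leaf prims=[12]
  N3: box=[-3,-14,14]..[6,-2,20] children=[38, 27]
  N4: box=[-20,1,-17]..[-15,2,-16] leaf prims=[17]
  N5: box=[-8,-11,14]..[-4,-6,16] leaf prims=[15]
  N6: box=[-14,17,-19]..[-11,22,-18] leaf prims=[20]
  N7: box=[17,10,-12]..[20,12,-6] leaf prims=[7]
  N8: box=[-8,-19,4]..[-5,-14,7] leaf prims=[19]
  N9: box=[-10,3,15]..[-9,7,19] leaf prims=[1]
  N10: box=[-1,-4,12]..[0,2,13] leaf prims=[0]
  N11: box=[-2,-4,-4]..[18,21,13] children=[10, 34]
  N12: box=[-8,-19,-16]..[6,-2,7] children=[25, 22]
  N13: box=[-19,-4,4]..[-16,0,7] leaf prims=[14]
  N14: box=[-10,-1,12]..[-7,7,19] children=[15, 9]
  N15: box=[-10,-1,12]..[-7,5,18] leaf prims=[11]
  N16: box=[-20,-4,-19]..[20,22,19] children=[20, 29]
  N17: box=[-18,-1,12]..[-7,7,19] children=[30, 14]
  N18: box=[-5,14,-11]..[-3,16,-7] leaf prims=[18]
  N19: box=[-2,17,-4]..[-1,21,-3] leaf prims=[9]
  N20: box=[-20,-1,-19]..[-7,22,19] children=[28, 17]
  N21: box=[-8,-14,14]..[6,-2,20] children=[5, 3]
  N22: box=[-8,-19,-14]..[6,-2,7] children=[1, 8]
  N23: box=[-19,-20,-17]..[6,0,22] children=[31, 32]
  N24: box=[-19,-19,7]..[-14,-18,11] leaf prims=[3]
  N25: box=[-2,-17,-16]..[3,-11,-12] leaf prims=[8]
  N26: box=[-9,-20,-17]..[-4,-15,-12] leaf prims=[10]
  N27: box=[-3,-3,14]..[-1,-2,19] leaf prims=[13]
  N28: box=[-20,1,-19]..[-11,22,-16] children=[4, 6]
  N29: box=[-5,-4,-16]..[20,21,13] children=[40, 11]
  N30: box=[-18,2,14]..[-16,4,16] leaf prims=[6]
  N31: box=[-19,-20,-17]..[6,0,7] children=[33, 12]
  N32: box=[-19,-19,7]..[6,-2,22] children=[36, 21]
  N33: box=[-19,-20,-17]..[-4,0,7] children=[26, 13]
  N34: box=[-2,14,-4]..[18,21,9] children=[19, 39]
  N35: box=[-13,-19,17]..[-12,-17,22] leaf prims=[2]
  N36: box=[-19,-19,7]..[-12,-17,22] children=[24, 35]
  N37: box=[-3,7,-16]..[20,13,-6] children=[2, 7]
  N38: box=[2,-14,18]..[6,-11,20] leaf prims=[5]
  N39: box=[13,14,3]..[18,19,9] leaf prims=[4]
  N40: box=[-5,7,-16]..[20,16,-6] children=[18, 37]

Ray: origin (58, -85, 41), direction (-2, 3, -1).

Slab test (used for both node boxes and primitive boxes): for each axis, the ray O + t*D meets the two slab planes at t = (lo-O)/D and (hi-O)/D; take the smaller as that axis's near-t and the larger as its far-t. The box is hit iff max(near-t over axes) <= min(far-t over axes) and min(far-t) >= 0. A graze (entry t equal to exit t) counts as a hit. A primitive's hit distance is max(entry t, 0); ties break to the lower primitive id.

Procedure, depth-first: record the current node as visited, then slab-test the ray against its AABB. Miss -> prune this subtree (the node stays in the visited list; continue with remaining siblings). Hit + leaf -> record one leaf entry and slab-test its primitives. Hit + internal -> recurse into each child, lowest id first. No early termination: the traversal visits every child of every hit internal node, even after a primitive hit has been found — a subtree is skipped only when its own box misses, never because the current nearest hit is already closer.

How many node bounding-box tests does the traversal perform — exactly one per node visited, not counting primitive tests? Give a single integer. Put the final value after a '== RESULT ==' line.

Trace the traversal:
N0 x:[19,39] y:[65/3,107/3] z:[19,60] -> hit [65/3,107/3], descend [16, 23]
  N16 x:[19,39] y:[27,107/3] z:[22,60] -> hit [27,107/3], descend [20, 29]
    N20 x:[65/2,39] y:[28,107/3] z:[22,60] -> hit [65/2,107/3], descend [17, 28]
      N17 x:[65/2,38] y:[28,92/3] z:[22,29] -> miss, prune
      N28 x:[69/2,39] y:[86/3,107/3] z:[57,60] -> miss, prune
    N29 x:[19,63/2] y:[27,106/3] z:[28,57] -> hit [28,63/2], descend [11, 40]
      N11 x:[20,30] y:[27,106/3] z:[28,45] -> hit [28,30], descend [10, 34]
        N10 x:[29,59/2] y:[27,29] z:[28,29] -> hit [29,29] leaf, test {P0@t=29}
        N34 x:[20,30] y:[33,106/3] z:[32,45] -> miss, prune
      N40 x:[19,63/2] y:[92/3,101/3] z:[47,57] -> miss, prune
  N23 x:[26,77/2] y:[65/3,85/3] z:[19,58] -> hit [26,85/3], descend [31, 32]
    N31 x:[26,77/2] y:[65/3,85/3] z:[34,58] -> miss, prune
    N32 x:[26,77/2] y:[22,83/3] z:[19,34] -> hit [26,83/3], descend [21, 36]
      N21 x:[26,33] y:[71/3,83/3] z:[21,27] -> hit [26,27], descend [3, 5]
        N3 x:[26,61/2] y:[71/3,83/3] z:[21,27] -> hit [26,27], descend [27, 38]
          N27 x:[59/2,61/2] y:[82/3,83/3] z:[22,27] -> miss, prune
          N38 x:[26,28] y:[71/3,74/3] z:[21,23] -> miss, prune
        N5 x:[31,33] y:[74/3,79/3] z:[25,27] -> miss, prune
      N36 x:[35,77/2] y:[22,68/3] z:[19,34] -> miss, prune

Visited [0, 16, 20, 17, 28, 29, 11, 10, 34, 40, 23, 31, 32, 21, 3, 27, 38, 5, 36]. Tests: 19 box, 1 leaf. Nearest: P0.

== RESULT ==
19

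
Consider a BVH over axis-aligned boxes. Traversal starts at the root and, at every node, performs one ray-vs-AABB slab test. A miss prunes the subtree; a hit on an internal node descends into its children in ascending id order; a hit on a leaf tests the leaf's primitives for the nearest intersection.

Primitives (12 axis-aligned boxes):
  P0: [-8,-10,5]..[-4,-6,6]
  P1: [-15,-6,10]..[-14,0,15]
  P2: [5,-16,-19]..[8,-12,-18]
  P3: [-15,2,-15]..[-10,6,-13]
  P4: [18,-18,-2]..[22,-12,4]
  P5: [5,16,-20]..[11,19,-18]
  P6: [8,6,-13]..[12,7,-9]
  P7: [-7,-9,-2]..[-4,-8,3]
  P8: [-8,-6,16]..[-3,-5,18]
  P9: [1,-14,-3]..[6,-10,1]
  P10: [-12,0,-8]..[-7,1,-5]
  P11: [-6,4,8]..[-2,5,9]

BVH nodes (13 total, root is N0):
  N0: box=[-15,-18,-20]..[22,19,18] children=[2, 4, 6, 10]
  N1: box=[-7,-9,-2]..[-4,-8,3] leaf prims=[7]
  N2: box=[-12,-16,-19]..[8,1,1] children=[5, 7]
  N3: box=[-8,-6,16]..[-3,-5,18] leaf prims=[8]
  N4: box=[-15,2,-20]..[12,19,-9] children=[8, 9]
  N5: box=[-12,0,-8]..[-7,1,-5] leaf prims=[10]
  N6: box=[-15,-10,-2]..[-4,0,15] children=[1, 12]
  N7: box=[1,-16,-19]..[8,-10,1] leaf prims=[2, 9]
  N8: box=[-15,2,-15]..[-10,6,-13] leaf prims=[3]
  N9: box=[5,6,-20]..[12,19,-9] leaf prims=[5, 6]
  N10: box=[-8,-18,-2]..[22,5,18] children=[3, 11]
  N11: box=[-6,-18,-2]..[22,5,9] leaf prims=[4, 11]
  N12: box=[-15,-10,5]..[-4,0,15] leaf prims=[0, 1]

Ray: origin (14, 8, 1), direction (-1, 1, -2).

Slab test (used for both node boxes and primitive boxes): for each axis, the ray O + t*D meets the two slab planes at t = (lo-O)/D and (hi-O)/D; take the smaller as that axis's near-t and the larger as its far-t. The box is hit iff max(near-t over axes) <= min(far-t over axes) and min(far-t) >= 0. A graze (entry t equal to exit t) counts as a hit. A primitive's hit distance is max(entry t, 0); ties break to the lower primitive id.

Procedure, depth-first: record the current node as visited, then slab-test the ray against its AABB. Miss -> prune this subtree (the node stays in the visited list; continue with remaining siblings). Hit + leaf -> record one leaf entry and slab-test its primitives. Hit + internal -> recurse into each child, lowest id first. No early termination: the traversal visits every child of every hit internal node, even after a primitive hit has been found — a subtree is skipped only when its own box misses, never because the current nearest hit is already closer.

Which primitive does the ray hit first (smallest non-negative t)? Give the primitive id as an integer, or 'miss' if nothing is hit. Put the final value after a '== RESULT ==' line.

Walk:
N0 x:[-8,29] y:[-26,11] z:[-17/2,21/2] -> hit [-8,21/2], descend [2, 4, 6, 10]
  N2 x:[6,26] y:[-24,-7] z:[0,10] -> miss, prune
  N4 x:[2,29] y:[-6,11] z:[5,21/2] -> hit [5,21/2], descend [8, 9]
    N8 x:[24,29] y:[-6,-2] z:[7,8] -> miss, prune
    N9 x:[2,9] y:[-2,11] z:[5,21/2] -> hit [5,9] leaf, test {P5(miss), P6(miss)}
  N6 x:[18,29] y:[-18,-8] z:[-7,3/2] -> miss, prune
  N10 x:[-8,22] y:[-26,-3] z:[-17/2,3/2] -> miss, prune

7 AABB tests over nodes [0, 2, 4, 8, 9, 6, 10]; 1 leaf entered; closest miss.

== RESULT ==
miss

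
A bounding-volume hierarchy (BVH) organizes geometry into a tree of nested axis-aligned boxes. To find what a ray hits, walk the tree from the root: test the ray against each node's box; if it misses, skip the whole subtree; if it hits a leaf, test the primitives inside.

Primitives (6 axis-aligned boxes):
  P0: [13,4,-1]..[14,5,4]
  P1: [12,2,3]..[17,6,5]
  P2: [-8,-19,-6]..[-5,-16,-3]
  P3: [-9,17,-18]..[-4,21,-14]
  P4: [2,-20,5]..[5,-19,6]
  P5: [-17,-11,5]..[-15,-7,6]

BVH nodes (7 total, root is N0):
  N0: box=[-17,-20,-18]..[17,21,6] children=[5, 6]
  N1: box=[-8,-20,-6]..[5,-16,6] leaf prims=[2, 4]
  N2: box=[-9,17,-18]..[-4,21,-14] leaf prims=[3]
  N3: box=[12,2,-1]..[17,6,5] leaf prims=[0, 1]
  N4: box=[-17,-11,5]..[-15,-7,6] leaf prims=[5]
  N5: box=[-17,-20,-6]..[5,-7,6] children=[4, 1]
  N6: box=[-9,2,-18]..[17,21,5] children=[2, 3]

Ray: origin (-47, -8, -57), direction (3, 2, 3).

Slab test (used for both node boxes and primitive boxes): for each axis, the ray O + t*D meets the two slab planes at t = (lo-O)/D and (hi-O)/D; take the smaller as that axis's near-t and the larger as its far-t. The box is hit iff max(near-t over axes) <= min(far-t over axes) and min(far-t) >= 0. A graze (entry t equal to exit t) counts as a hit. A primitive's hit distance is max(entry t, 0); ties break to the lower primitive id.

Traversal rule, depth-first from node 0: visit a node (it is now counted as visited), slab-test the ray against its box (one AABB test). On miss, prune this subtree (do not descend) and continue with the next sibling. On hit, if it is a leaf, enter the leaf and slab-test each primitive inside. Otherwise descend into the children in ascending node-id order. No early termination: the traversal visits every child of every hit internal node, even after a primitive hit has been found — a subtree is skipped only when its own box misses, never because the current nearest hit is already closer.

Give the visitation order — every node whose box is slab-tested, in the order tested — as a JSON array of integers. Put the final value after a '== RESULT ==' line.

Trace the traversal:
N0 x:[10,64/3] y:[-6,29/2] z:[13,21] -> hit [13,29/2], descend [5, 6]
  N5 x:[10,52/3] y:[-6,1/2] z:[17,21] -> miss, prune
  N6 x:[38/3,64/3] y:[5,29/2] z:[13,62/3] -> hit [13,29/2], descend [2, 3]
    N2 x:[38/3,43/3] y:[25/2,29/2] z:[13,43/3] -> hit [13,43/3] leaf, test {P3@t=13}
    N3 x:[59/3,64/3] y:[5,7] z:[56/3,62/3] -> miss, prune

Visited [0, 5, 6, 2, 3]. Tests: 5 box, 1 leaf. Nearest: P3.

== RESULT ==
[0, 5, 6, 2, 3]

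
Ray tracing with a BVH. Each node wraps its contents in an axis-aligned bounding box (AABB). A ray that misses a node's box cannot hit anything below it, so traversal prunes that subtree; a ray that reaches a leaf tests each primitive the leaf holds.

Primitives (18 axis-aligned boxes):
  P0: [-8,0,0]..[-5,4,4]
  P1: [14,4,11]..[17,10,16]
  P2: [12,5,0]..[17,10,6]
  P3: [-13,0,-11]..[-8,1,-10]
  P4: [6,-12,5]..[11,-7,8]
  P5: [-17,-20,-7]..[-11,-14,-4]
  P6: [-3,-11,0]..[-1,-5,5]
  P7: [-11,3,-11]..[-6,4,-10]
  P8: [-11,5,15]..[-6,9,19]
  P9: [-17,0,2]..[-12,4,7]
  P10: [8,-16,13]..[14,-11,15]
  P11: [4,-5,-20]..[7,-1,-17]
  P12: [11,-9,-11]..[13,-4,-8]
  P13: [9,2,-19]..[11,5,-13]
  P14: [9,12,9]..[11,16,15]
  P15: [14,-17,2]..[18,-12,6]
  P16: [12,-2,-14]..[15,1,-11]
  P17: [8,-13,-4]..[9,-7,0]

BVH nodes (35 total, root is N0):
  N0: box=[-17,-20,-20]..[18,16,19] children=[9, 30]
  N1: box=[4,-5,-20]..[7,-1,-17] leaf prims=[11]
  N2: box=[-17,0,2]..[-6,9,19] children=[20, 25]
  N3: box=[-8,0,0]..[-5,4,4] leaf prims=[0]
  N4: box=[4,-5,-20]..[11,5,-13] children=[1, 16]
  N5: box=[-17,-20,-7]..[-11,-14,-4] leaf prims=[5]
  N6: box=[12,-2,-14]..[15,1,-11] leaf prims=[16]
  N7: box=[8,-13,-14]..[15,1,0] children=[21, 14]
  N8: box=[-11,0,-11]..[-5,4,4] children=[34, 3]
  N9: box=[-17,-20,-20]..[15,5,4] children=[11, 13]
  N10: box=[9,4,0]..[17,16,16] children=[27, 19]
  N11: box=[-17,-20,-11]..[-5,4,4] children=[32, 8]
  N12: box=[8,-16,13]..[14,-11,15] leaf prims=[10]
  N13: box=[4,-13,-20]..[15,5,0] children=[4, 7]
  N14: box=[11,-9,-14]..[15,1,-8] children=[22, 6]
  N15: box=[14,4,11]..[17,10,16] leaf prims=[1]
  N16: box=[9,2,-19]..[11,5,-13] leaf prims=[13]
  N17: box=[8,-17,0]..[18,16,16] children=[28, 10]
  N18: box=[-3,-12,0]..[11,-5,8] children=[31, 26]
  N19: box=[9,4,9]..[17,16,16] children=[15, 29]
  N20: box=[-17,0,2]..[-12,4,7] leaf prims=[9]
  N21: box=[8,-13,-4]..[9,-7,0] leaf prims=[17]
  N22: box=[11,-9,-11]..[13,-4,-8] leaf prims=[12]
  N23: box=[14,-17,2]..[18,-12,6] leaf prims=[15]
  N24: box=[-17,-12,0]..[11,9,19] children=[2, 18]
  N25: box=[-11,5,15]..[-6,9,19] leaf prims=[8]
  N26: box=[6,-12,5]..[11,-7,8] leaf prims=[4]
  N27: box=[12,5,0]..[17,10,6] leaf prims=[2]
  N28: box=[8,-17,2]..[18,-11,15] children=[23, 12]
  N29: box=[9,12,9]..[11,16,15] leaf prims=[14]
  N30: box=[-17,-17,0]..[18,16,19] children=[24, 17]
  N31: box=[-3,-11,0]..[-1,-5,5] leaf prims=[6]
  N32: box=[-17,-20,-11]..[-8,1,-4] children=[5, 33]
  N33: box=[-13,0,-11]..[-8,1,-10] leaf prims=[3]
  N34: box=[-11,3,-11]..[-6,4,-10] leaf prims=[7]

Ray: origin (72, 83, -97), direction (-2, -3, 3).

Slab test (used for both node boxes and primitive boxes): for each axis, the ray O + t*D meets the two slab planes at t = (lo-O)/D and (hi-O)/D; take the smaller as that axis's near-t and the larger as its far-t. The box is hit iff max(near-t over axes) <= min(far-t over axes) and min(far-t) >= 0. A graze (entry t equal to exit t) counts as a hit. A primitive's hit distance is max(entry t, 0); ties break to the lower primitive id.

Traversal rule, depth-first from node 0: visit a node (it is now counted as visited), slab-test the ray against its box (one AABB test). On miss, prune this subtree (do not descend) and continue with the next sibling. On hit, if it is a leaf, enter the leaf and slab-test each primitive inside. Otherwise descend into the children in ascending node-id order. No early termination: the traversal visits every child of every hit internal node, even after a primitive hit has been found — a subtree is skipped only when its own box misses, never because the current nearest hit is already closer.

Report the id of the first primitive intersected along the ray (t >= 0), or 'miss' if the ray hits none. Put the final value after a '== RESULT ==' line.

Walk:
N0 x:[27,89/2] y:[67/3,103/3] z:[77/3,116/3] -> hit [27,103/3], descend [9, 30]
  N9 x:[57/2,89/2] y:[26,103/3] z:[77/3,101/3] -> hit [57/2,101/3], descend [11, 13]
    N11 x:[77/2,89/2] y:[79/3,103/3] z:[86/3,101/3] -> miss, prune
    N13 x:[57/2,34] y:[26,32] z:[77/3,97/3] -> hit [57/2,32], descend [4, 7]
      N4 x:[61/2,34] y:[26,88/3] z:[77/3,28] -> miss, prune
      N7 x:[57/2,32] y:[82/3,32] z:[83/3,97/3] -> hit [57/2,32], descend [14, 21]
        N14 x:[57/2,61/2] y:[82/3,92/3] z:[83/3,89/3] -> hit [57/2,89/3], descend [6, 22]
          N6 x:[57/2,30] y:[82/3,85/3] z:[83/3,86/3] -> miss, prune
          N22 x:[59/2,61/2] y:[29,92/3] z:[86/3,89/3] -> hit [59/2,89/3] leaf, test {P12@t=59/2}
        N21 x:[63/2,32] y:[30,32] z:[31,97/3] -> hit [63/2,32] leaf, test {P17@t=63/2}
  N30 x:[27,89/2] y:[67/3,100/3] z:[97/3,116/3] -> hit [97/3,100/3], descend [17, 24]
    N17 x:[27,32] y:[67/3,100/3] z:[97/3,113/3] -> miss, prune
    N24 x:[61/2,89/2] y:[74/3,95/3] z:[97/3,116/3] -> miss, prune

order=[0, 9, 11, 13, 4, 7, 14, 6, 22, 21, 30, 17, 24]  |boxes|=13  |leaves|=2  hit=P12

== RESULT ==
12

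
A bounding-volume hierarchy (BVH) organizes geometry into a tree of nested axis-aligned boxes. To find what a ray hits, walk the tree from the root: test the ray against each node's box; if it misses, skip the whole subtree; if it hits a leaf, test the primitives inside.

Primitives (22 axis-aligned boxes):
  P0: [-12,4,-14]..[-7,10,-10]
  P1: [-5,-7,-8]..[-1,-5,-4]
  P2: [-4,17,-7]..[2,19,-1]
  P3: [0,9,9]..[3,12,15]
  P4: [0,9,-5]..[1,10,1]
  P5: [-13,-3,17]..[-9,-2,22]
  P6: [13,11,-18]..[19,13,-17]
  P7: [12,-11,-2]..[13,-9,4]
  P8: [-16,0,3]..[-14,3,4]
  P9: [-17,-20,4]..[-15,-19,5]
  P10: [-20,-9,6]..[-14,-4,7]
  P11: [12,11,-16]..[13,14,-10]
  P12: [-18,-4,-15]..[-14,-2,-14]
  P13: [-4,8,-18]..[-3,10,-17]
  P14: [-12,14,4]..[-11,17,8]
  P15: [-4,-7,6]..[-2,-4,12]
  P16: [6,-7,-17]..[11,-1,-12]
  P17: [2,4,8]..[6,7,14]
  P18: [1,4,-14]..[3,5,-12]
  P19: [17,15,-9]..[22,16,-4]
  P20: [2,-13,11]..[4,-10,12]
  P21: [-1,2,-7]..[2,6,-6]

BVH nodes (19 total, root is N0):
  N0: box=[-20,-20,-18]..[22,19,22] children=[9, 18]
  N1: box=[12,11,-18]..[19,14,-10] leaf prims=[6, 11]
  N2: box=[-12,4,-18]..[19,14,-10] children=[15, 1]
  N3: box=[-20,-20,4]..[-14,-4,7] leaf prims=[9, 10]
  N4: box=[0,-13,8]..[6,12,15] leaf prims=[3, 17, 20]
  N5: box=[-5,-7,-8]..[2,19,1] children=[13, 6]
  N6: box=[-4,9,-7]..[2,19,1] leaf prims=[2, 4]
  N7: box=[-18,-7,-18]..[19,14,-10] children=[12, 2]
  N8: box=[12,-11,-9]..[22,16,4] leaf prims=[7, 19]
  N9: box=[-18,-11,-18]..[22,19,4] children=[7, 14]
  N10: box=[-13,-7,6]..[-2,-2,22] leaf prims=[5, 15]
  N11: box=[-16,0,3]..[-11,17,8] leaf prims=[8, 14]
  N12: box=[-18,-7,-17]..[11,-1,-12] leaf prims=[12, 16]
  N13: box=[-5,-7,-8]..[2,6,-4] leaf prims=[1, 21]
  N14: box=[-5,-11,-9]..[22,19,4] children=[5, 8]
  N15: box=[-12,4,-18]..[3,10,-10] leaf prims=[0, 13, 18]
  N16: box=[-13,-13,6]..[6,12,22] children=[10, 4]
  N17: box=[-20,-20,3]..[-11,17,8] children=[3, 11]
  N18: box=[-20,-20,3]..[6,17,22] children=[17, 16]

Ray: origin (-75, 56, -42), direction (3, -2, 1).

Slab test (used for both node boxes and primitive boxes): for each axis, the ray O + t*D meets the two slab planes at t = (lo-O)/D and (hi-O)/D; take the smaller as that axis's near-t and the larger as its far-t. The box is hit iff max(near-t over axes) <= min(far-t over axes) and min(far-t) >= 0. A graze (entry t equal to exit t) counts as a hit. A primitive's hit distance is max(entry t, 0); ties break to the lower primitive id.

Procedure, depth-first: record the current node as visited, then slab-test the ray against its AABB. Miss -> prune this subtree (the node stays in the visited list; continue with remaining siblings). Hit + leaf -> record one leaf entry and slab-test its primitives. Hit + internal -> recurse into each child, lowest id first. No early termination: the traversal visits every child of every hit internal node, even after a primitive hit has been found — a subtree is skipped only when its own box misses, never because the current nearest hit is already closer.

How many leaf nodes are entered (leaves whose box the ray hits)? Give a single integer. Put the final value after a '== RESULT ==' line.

Trace the traversal:
N0 x:[55/3,97/3] y:[37/2,38] z:[24,64] -> hit [24,97/3], descend [9, 18]
  N9 x:[19,97/3] y:[37/2,67/2] z:[24,46] -> hit [24,97/3], descend [7, 14]
    N7 x:[19,94/3] y:[21,63/2] z:[24,32] -> hit [24,94/3], descend [2, 12]
      N2 x:[21,94/3] y:[21,26] z:[24,32] -> hit [24,26], descend [1, 15]
        N1 x:[29,94/3] y:[21,45/2] z:[24,32] -> miss, prune
        N15 x:[21,26] y:[23,26] z:[24,32] -> hit [24,26] leaf, test {P0(miss), P13@t=24, P18(miss)}
      N12 x:[19,86/3] y:[57/2,63/2] z:[25,30] -> hit [57/2,86/3] leaf, test {P12(miss), P16@t=57/2}
    N14 x:[70/3,97/3] y:[37/2,67/2] z:[33,46] -> miss, prune
  N18 x:[55/3,27] y:[39/2,38] z:[45,64] -> miss, prune

Summary -> nodes [0, 9, 7, 2, 1, 15, 12, 14, 18]; box-tests=9; leaf-entries=2; first=P13

== RESULT ==
2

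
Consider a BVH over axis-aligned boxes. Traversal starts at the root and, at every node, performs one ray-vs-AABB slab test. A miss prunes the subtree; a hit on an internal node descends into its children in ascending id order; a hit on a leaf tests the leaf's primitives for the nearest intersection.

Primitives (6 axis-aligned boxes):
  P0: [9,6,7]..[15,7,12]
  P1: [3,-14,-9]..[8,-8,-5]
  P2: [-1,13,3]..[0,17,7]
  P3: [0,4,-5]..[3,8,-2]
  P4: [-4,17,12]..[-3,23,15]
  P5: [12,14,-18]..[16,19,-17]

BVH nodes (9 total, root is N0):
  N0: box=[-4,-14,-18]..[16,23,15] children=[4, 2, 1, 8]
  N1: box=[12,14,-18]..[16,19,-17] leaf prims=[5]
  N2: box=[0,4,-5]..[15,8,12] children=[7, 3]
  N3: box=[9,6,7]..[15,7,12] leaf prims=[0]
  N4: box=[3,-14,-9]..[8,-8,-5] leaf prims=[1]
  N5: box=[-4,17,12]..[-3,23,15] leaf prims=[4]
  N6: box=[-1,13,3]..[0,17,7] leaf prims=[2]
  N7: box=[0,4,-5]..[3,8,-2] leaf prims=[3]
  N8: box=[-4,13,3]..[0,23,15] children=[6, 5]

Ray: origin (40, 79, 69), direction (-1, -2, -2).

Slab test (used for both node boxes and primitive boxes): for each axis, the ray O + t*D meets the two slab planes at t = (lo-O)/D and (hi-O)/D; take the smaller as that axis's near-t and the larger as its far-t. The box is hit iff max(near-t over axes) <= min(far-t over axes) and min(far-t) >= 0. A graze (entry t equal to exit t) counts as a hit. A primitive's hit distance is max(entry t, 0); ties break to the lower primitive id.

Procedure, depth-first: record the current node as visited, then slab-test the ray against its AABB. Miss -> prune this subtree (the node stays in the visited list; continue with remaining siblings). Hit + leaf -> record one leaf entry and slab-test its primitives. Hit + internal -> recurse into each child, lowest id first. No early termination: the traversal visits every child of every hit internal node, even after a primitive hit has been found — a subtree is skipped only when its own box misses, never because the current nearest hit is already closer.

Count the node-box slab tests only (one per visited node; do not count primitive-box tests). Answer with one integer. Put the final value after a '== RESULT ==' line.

Traverse from the root:
N0 x:[24,44] y:[28,93/2] z:[27,87/2] -> hit [28,87/2], descend [1, 2, 4, 8]
  N1 x:[24,28] y:[30,65/2] z:[43,87/2] -> miss, prune
  N2 x:[25,40] y:[71/2,75/2] z:[57/2,37] -> hit [71/2,37], descend [3, 7]
    N3 x:[25,31] y:[36,73/2] z:[57/2,31] -> miss, prune
    N7 x:[37,40] y:[71/2,75/2] z:[71/2,37] -> hit [37,37] leaf, test {P3@t=37}
  N4 x:[32,37] y:[87/2,93/2] z:[37,39] -> miss, prune
  N8 x:[40,44] y:[28,33] z:[27,33] -> miss, prune

order=[0, 1, 2, 3, 7, 4, 8]  |boxes|=7  |leaves|=1  hit=P3

== RESULT ==
7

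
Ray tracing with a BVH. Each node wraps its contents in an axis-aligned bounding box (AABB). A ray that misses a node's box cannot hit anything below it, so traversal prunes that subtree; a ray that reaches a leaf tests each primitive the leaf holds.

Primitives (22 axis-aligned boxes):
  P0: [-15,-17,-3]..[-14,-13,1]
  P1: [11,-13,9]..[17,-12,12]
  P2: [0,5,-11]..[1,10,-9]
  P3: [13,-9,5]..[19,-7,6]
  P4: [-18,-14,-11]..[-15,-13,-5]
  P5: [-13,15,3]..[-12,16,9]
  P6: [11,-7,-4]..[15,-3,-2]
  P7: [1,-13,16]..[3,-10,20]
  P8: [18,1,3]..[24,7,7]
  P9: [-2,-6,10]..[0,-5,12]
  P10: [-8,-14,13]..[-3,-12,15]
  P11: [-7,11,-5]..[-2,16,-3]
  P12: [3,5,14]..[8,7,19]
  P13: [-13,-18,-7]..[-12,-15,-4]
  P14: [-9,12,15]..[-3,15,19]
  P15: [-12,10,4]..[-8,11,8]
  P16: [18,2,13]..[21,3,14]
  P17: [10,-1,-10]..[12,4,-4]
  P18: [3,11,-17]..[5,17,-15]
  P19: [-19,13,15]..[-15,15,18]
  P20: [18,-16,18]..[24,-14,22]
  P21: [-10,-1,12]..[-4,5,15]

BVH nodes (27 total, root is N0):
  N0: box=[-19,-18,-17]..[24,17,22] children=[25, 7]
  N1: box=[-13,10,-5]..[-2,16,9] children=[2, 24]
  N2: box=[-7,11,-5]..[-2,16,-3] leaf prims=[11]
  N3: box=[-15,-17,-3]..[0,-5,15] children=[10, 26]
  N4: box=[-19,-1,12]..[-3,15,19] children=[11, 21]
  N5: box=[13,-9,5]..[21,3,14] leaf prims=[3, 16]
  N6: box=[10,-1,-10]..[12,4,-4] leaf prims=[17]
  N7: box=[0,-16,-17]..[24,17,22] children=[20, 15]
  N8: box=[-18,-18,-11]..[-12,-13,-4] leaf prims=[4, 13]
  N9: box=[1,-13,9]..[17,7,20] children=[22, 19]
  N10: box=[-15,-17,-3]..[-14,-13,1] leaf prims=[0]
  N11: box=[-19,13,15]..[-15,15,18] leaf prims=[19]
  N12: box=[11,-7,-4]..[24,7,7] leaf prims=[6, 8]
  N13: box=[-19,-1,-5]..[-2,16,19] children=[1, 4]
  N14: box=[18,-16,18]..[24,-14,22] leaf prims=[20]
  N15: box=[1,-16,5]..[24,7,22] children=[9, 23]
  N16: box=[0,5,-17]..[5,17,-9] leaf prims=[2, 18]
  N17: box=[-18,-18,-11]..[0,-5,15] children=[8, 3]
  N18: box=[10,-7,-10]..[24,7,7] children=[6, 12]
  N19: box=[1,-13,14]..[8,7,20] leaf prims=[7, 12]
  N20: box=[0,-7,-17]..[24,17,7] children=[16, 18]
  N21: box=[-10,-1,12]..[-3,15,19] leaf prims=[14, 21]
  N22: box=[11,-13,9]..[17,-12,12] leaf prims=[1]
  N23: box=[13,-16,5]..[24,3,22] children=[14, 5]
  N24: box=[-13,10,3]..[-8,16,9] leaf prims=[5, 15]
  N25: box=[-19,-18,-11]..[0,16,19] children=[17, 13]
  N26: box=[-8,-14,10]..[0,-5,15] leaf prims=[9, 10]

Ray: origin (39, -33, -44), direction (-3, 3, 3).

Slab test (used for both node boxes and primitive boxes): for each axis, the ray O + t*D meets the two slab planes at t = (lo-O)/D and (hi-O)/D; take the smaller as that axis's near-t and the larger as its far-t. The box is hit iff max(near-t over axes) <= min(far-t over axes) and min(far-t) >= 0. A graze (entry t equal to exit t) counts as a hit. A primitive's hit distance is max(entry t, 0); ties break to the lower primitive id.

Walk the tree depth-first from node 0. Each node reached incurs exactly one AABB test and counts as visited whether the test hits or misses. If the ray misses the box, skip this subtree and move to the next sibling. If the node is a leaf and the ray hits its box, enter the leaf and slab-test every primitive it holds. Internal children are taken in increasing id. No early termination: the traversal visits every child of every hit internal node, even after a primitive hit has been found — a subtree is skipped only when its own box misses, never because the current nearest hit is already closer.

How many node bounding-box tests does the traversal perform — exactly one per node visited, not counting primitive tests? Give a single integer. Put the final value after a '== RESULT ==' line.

Walk:
N0 x:[5,58/3] y:[5,50/3] z:[9,22] -> hit [9,50/3], descend [7, 25]
  N7 x:[5,13] y:[17/3,50/3] z:[9,22] -> hit [9,13], descend [15, 20]
    N15 x:[5,38/3] y:[17/3,40/3] z:[49/3,22] -> miss, prune
    N20 x:[5,13] y:[26/3,50/3] z:[9,17] -> hit [9,13], descend [16, 18]
      N16 x:[34/3,13] y:[38/3,50/3] z:[9,35/3] -> miss, prune
      N18 x:[5,29/3] y:[26/3,40/3] z:[34/3,17] -> miss, prune
  N25 x:[13,58/3] y:[5,49/3] z:[11,21] -> hit [13,49/3], descend [13, 17]
    N13 x:[41/3,58/3] y:[32/3,49/3] z:[13,21] -> hit [41/3,49/3], descend [1, 4]
      N1 x:[41/3,52/3] y:[43/3,49/3] z:[13,53/3] -> hit [43/3,49/3], descend [2, 24]
        N2 x:[41/3,46/3] y:[44/3,49/3] z:[13,41/3] -> miss, prune
        N24 x:[47/3,52/3] y:[43/3,49/3] z:[47/3,53/3] -> hit [47/3,49/3] leaf, test {P5(miss), P15(miss)}
      N4 x:[14,58/3] y:[32/3,16] z:[56/3,21] -> miss, prune
    N17 x:[13,19] y:[5,28/3] z:[11,59/3] -> miss, prune

order=[0, 7, 15, 20, 16, 18, 25, 13, 1, 2, 24, 4, 17]  |boxes|=13  |leaves|=1  hit=miss

== RESULT ==
13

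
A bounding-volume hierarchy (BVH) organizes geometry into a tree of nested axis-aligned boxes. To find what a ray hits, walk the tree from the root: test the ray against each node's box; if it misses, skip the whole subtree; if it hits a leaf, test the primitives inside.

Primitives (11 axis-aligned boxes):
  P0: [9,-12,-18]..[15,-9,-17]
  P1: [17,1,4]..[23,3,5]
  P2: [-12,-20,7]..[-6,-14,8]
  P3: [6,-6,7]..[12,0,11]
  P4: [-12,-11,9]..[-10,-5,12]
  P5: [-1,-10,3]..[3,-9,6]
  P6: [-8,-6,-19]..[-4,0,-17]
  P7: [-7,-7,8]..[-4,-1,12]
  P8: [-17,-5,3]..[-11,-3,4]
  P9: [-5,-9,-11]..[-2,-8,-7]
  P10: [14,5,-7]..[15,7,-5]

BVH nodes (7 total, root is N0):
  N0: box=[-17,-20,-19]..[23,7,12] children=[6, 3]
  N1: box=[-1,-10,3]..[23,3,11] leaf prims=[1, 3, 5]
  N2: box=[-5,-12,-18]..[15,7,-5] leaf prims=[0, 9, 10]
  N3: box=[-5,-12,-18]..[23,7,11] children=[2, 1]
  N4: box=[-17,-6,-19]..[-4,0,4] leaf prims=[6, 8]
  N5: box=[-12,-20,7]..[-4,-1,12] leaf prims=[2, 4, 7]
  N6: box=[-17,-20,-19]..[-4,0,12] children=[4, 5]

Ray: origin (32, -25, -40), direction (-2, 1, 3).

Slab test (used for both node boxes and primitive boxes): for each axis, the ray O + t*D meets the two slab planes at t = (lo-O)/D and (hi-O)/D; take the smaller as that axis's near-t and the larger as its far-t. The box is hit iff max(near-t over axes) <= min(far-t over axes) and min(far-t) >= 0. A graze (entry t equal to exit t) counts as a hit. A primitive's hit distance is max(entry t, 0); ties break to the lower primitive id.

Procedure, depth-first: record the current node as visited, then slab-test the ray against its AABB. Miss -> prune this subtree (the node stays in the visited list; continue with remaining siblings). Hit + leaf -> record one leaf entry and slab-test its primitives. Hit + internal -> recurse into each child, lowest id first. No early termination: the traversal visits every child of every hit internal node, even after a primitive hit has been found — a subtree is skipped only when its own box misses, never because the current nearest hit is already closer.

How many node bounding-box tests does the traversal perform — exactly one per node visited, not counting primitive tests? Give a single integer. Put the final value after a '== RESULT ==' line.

Walk:
N0 x:[9/2,49/2] y:[5,32] z:[7,52/3] -> hit [7,52/3], descend [3, 6]
  N3 x:[9/2,37/2] y:[13,32] z:[22/3,17] -> hit [13,17], descend [1, 2]
    N1 x:[9/2,33/2] y:[15,28] z:[43/3,17] -> hit [15,33/2] leaf, test {P1(miss), P3(miss), P5@t=15}
    N2 x:[17/2,37/2] y:[13,32] z:[22/3,35/3] -> miss, prune
  N6 x:[18,49/2] y:[5,25] z:[7,52/3] -> miss, prune

Visited [0, 3, 1, 2, 6]. Tests: 5 box, 1 leaf. Nearest: P5.

== RESULT ==
5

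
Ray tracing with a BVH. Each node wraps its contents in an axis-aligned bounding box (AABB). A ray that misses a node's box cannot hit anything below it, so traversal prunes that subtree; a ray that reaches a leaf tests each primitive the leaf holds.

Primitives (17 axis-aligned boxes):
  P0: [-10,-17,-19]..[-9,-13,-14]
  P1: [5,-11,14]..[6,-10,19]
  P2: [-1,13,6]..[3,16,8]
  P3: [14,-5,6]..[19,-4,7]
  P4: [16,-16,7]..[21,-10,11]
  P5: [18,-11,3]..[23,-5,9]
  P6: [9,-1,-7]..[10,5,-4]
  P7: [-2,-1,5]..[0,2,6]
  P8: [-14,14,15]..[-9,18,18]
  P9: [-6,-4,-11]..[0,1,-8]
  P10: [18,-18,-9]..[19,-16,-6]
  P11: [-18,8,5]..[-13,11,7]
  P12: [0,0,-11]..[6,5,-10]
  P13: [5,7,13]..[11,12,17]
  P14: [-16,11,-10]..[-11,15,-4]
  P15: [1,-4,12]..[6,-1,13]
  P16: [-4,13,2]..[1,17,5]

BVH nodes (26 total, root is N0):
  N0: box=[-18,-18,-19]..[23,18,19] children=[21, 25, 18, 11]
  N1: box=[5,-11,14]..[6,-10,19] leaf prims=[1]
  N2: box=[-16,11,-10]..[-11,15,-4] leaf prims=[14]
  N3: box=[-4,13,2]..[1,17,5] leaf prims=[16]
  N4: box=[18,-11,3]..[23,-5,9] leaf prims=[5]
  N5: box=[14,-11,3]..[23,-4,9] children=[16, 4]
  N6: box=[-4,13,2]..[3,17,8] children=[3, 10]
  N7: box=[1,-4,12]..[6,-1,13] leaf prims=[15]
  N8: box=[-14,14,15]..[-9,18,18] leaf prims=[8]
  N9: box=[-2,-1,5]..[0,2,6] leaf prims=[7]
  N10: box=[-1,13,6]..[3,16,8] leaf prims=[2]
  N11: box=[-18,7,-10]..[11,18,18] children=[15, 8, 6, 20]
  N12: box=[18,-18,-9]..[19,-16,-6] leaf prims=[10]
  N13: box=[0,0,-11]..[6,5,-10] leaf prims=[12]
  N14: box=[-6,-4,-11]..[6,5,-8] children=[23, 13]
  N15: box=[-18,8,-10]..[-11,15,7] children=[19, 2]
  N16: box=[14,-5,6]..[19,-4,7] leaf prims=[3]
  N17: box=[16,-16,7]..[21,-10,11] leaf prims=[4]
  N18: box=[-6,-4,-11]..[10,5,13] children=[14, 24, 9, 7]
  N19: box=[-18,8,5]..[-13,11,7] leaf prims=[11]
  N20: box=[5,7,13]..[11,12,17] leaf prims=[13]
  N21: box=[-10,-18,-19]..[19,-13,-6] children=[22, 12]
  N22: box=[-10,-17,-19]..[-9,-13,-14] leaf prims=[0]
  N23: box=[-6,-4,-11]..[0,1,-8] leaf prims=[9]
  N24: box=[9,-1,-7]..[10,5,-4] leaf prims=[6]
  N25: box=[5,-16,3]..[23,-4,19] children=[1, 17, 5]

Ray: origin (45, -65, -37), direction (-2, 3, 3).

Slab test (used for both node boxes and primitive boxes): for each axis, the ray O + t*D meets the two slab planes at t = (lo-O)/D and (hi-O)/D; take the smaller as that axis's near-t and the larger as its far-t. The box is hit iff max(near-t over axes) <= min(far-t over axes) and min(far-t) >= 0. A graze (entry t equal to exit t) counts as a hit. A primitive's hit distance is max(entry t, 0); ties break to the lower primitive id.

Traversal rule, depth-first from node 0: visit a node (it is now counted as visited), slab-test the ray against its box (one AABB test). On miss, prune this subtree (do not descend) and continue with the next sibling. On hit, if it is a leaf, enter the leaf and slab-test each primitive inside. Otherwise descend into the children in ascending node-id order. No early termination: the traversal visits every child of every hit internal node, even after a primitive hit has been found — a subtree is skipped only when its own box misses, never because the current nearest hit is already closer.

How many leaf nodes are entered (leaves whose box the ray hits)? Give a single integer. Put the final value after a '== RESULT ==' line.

Trace the traversal:
N0 x:[11,63/2] y:[47/3,83/3] z:[6,56/3] -> hit [47/3,56/3], descend [11, 18, 21, 25]
  N11 x:[17,63/2] y:[24,83/3] z:[9,55/3] -> miss, prune
  N18 x:[35/2,51/2] y:[61/3,70/3] z:[26/3,50/3] -> miss, prune
  N21 x:[13,55/2] y:[47/3,52/3] z:[6,31/3] -> miss, prune
  N25 x:[11,20] y:[49/3,61/3] z:[40/3,56/3] -> hit [49/3,56/3], descend [1, 5, 17]
    N1 x:[39/2,20] y:[18,55/3] z:[17,56/3] -> miss, prune
    N5 x:[11,31/2] y:[18,61/3] z:[40/3,46/3] -> miss, prune
    N17 x:[12,29/2] y:[49/3,55/3] z:[44/3,16] -> miss, prune

8 AABB tests over nodes [0, 11, 18, 21, 25, 1, 5, 17]; 0 leaves entered; closest miss.

== RESULT ==
0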